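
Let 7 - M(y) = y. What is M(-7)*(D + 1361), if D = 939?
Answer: 32200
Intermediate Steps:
M(y) = 7 - y
M(-7)*(D + 1361) = (7 - 1*(-7))*(939 + 1361) = (7 + 7)*2300 = 14*2300 = 32200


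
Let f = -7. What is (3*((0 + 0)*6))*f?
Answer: 0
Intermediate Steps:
(3*((0 + 0)*6))*f = (3*((0 + 0)*6))*(-7) = (3*(0*6))*(-7) = (3*0)*(-7) = 0*(-7) = 0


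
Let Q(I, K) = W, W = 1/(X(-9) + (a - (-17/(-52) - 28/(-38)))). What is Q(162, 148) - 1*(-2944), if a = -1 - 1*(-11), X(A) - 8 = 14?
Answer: 89984348/30565 ≈ 2944.0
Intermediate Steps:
X(A) = 22 (X(A) = 8 + 14 = 22)
a = 10 (a = -1 + 11 = 10)
W = 988/30565 (W = 1/(22 + (10 - (-17/(-52) - 28/(-38)))) = 1/(22 + (10 - (-17*(-1/52) - 28*(-1/38)))) = 1/(22 + (10 - (17/52 + 14/19))) = 1/(22 + (10 - 1*1051/988)) = 1/(22 + (10 - 1051/988)) = 1/(22 + 8829/988) = 1/(30565/988) = 988/30565 ≈ 0.032325)
Q(I, K) = 988/30565
Q(162, 148) - 1*(-2944) = 988/30565 - 1*(-2944) = 988/30565 + 2944 = 89984348/30565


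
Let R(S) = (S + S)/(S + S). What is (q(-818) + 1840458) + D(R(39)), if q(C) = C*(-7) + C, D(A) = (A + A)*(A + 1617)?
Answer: 1848602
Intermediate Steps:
R(S) = 1 (R(S) = (2*S)/((2*S)) = (2*S)*(1/(2*S)) = 1)
D(A) = 2*A*(1617 + A) (D(A) = (2*A)*(1617 + A) = 2*A*(1617 + A))
q(C) = -6*C (q(C) = -7*C + C = -6*C)
(q(-818) + 1840458) + D(R(39)) = (-6*(-818) + 1840458) + 2*1*(1617 + 1) = (4908 + 1840458) + 2*1*1618 = 1845366 + 3236 = 1848602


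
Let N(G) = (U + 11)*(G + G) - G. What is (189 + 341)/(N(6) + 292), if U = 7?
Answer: 265/251 ≈ 1.0558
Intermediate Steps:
N(G) = 35*G (N(G) = (7 + 11)*(G + G) - G = 18*(2*G) - G = 36*G - G = 35*G)
(189 + 341)/(N(6) + 292) = (189 + 341)/(35*6 + 292) = 530/(210 + 292) = 530/502 = 530*(1/502) = 265/251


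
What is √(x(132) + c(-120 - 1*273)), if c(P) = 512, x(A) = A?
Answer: 2*√161 ≈ 25.377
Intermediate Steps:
√(x(132) + c(-120 - 1*273)) = √(132 + 512) = √644 = 2*√161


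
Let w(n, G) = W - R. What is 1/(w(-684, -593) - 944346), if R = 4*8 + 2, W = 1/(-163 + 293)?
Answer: -130/122769399 ≈ -1.0589e-6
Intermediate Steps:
W = 1/130 ≈ 0.0076923
R = 34 (R = 32 + 2 = 34)
w(n, G) = -4419/130 (w(n, G) = 1/130 - 1*34 = 1/130 - 34 = -4419/130)
1/(w(-684, -593) - 944346) = 1/(-4419/130 - 944346) = 1/(-122769399/130) = -130/122769399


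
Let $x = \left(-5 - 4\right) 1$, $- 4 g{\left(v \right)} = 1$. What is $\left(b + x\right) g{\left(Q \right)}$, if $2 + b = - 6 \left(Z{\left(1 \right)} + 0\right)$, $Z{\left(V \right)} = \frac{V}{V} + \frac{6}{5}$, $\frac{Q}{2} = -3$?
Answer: $\frac{121}{20} \approx 6.05$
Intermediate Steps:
$Q = -6$ ($Q = 2 \left(-3\right) = -6$)
$g{\left(v \right)} = - \frac{1}{4}$ ($g{\left(v \right)} = \left(- \frac{1}{4}\right) 1 = - \frac{1}{4}$)
$Z{\left(V \right)} = \frac{11}{5}$ ($Z{\left(V \right)} = 1 + 6 \cdot \frac{1}{5} = 1 + \frac{6}{5} = \frac{11}{5}$)
$x = -9$ ($x = \left(-9\right) 1 = -9$)
$b = - \frac{76}{5}$ ($b = -2 - 6 \left(\frac{11}{5} + 0\right) = -2 - \frac{66}{5} = - \frac{76}{5} \approx -15.2$)
$\left(b + x\right) g{\left(Q \right)} = \left(- \frac{76}{5} - 9\right) \left(- \frac{1}{4}\right) = \left(- \frac{121}{5}\right) \left(- \frac{1}{4}\right) = \frac{121}{20}$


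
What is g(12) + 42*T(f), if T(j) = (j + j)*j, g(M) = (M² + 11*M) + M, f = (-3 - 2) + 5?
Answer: 288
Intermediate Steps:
f = 0 (f = -5 + 5 = 0)
g(M) = M² + 12*M
T(j) = 2*j² (T(j) = (2*j)*j = 2*j²)
g(12) + 42*T(f) = 12*(12 + 12) + 42*(2*0²) = 12*24 + 42*(2*0) = 288 + 42*0 = 288 + 0 = 288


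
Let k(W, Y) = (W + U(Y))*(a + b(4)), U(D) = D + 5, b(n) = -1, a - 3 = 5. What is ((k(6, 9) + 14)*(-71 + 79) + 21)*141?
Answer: 176673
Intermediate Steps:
a = 8 (a = 3 + 5 = 8)
U(D) = 5 + D
k(W, Y) = 35 + 7*W + 7*Y (k(W, Y) = (W + (5 + Y))*(8 - 1) = (5 + W + Y)*7 = 35 + 7*W + 7*Y)
((k(6, 9) + 14)*(-71 + 79) + 21)*141 = (((35 + 7*6 + 7*9) + 14)*(-71 + 79) + 21)*141 = (((35 + 42 + 63) + 14)*8 + 21)*141 = ((140 + 14)*8 + 21)*141 = (154*8 + 21)*141 = (1232 + 21)*141 = 1253*141 = 176673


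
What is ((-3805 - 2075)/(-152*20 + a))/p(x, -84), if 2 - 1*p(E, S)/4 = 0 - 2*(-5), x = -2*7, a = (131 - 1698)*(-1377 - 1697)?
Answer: 735/19255672 ≈ 3.8171e-5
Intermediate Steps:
a = 4816958 (a = -1567*(-3074) = 4816958)
x = -14
p(E, S) = -32 (p(E, S) = 8 - 4*(0 - 2*(-5)) = 8 - 4*(0 + 10) = 8 - 4*10 = 8 - 40 = -32)
((-3805 - 2075)/(-152*20 + a))/p(x, -84) = ((-3805 - 2075)/(-152*20 + 4816958))/(-32) = -5880/(-3040 + 4816958)*(-1/32) = -5880/4813918*(-1/32) = -5880*1/4813918*(-1/32) = -2940/2406959*(-1/32) = 735/19255672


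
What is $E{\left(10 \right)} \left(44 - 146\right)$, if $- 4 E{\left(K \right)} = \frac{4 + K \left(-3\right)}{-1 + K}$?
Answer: $- \frac{221}{3} \approx -73.667$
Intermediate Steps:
$E{\left(K \right)} = - \frac{4 - 3 K}{4 \left(-1 + K\right)}$ ($E{\left(K \right)} = - \frac{\left(4 + K \left(-3\right)\right) \frac{1}{-1 + K}}{4} = - \frac{\left(4 - 3 K\right) \frac{1}{-1 + K}}{4} = - \frac{\frac{1}{-1 + K} \left(4 - 3 K\right)}{4} = - \frac{4 - 3 K}{4 \left(-1 + K\right)}$)
$E{\left(10 \right)} \left(44 - 146\right) = \frac{-4 + 3 \cdot 10}{4 \left(-1 + 10\right)} \left(44 - 146\right) = \frac{-4 + 30}{4 \cdot 9} \left(-102\right) = \frac{1}{4} \cdot \frac{1}{9} \cdot 26 \left(-102\right) = \frac{13}{18} \left(-102\right) = - \frac{221}{3}$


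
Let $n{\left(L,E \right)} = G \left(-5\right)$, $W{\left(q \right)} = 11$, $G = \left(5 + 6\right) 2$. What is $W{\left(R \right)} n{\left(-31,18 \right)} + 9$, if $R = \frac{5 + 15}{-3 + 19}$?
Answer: $-1201$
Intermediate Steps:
$G = 22$ ($G = 11 \cdot 2 = 22$)
$R = \frac{5}{4}$ ($R = \frac{20}{16} = 20 \cdot \frac{1}{16} = \frac{5}{4} \approx 1.25$)
$n{\left(L,E \right)} = -110$ ($n{\left(L,E \right)} = 22 \left(-5\right) = -110$)
$W{\left(R \right)} n{\left(-31,18 \right)} + 9 = 11 \left(-110\right) + 9 = -1210 + 9 = -1201$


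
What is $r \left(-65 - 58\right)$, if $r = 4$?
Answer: $-492$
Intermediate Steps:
$r \left(-65 - 58\right) = 4 \left(-65 - 58\right) = 4 \left(-123\right) = -492$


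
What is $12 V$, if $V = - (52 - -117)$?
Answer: $-2028$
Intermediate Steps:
$V = -169$ ($V = - (52 + 117) = \left(-1\right) 169 = -169$)
$12 V = 12 \left(-169\right) = -2028$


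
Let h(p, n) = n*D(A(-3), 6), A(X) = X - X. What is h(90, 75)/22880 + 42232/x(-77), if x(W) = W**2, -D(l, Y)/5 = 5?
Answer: 17366387/2466464 ≈ 7.0410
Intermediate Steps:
A(X) = 0
D(l, Y) = -25 (D(l, Y) = -5*5 = -25)
h(p, n) = -25*n (h(p, n) = n*(-25) = -25*n)
h(90, 75)/22880 + 42232/x(-77) = -25*75/22880 + 42232/((-77)**2) = -1875*1/22880 + 42232/5929 = -375/4576 + 42232*(1/5929) = -375/4576 + 42232/5929 = 17366387/2466464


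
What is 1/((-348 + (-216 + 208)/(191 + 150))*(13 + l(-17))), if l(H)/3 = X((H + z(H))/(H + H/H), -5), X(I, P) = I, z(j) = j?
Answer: -22/148345 ≈ -0.00014830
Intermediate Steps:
l(H) = 6*H/(1 + H) (l(H) = 3*((H + H)/(H + H/H)) = 3*((2*H)/(H + 1)) = 3*((2*H)/(1 + H)) = 3*(2*H/(1 + H)) = 6*H/(1 + H))
1/((-348 + (-216 + 208)/(191 + 150))*(13 + l(-17))) = 1/((-348 + (-216 + 208)/(191 + 150))*(13 + 6*(-17)/(1 - 17))) = 1/((-348 - 8/341)*(13 + 6*(-17)/(-16))) = 1/((-348 - 8*1/341)*(13 + 6*(-17)*(-1/16))) = 1/((-348 - 8/341)*(13 + 51/8)) = 1/(-118676/341*155/8) = 1/(-148345/22) = -22/148345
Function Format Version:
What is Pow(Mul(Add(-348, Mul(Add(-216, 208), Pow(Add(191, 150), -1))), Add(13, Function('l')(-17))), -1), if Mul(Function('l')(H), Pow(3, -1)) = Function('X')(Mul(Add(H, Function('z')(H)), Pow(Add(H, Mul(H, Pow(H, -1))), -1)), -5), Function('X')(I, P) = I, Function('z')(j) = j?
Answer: Rational(-22, 148345) ≈ -0.00014830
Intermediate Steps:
Function('l')(H) = Mul(6, H, Pow(Add(1, H), -1)) (Function('l')(H) = Mul(3, Mul(Add(H, H), Pow(Add(H, Mul(H, Pow(H, -1))), -1))) = Mul(3, Mul(Mul(2, H), Pow(Add(H, 1), -1))) = Mul(3, Mul(Mul(2, H), Pow(Add(1, H), -1))) = Mul(3, Mul(2, H, Pow(Add(1, H), -1))) = Mul(6, H, Pow(Add(1, H), -1)))
Pow(Mul(Add(-348, Mul(Add(-216, 208), Pow(Add(191, 150), -1))), Add(13, Function('l')(-17))), -1) = Pow(Mul(Add(-348, Mul(Add(-216, 208), Pow(Add(191, 150), -1))), Add(13, Mul(6, -17, Pow(Add(1, -17), -1)))), -1) = Pow(Mul(Add(-348, Mul(-8, Pow(341, -1))), Add(13, Mul(6, -17, Pow(-16, -1)))), -1) = Pow(Mul(Add(-348, Mul(-8, Rational(1, 341))), Add(13, Mul(6, -17, Rational(-1, 16)))), -1) = Pow(Mul(Add(-348, Rational(-8, 341)), Add(13, Rational(51, 8))), -1) = Pow(Mul(Rational(-118676, 341), Rational(155, 8)), -1) = Pow(Rational(-148345, 22), -1) = Rational(-22, 148345)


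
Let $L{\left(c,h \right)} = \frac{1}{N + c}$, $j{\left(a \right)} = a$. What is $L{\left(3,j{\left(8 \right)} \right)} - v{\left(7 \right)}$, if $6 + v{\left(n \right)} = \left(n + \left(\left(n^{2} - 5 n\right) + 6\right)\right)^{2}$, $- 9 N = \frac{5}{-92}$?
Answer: $- \frac{1798719}{2489} \approx -722.67$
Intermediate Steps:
$N = \frac{5}{828}$ ($N = - \frac{5 \frac{1}{-92}}{9} = - \frac{5 \left(- \frac{1}{92}\right)}{9} = \left(- \frac{1}{9}\right) \left(- \frac{5}{92}\right) = \frac{5}{828} \approx 0.0060387$)
$v{\left(n \right)} = -6 + \left(6 + n^{2} - 4 n\right)^{2}$ ($v{\left(n \right)} = -6 + \left(n + \left(\left(n^{2} - 5 n\right) + 6\right)\right)^{2} = -6 + \left(n + \left(6 + n^{2} - 5 n\right)\right)^{2} = -6 + \left(6 + n^{2} - 4 n\right)^{2}$)
$L{\left(c,h \right)} = \frac{1}{\frac{5}{828} + c}$
$L{\left(3,j{\left(8 \right)} \right)} - v{\left(7 \right)} = \frac{828}{5 + 828 \cdot 3} - \left(-6 + \left(6 + 7^{2} - 28\right)^{2}\right) = \frac{828}{5 + 2484} - \left(-6 + \left(6 + 49 - 28\right)^{2}\right) = \frac{828}{2489} - \left(-6 + 27^{2}\right) = 828 \cdot \frac{1}{2489} - \left(-6 + 729\right) = \frac{828}{2489} - 723 = - \frac{1798719}{2489}$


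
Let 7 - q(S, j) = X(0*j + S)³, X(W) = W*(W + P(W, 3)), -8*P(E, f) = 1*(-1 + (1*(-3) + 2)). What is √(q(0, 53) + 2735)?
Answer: √2742 ≈ 52.364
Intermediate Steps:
P(E, f) = ¼ (P(E, f) = -(-1 + (1*(-3) + 2))/8 = -(-1 + (-3 + 2))/8 = -(-1 - 1)/8 = -(-2)/8 = -⅛*(-2) = ¼)
X(W) = W*(¼ + W) (X(W) = W*(W + ¼) = W*(¼ + W))
q(S, j) = 7 - S³*(¼ + S)³ (q(S, j) = 7 - ((0*j + S)*(¼ + (0*j + S)))³ = 7 - ((0 + S)*(¼ + (0 + S)))³ = 7 - (S*(¼ + S))³ = 7 - S³*(¼ + S)³)
√(q(0, 53) + 2735) = √((7 - 1/64*0³*(1 + 4*0)³) + 2735) = √((7 - 1/64*0*(1 + 0)³) + 2735) = √((7 - 1/64*0*1³) + 2735) = √((7 - 1/64*0*1) + 2735) = √((7 + 0) + 2735) = √(7 + 2735) = √2742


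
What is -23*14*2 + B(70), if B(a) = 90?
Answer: -554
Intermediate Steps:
-23*14*2 + B(70) = -23*14*2 + 90 = -322*2 + 90 = -644 + 90 = -554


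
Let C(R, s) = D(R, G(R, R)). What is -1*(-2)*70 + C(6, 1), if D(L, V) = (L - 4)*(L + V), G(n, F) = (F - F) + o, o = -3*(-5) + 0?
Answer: 182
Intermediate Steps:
o = 15 (o = 15 + 0 = 15)
G(n, F) = 15 (G(n, F) = (F - F) + 15 = 0 + 15 = 15)
D(L, V) = (-4 + L)*(L + V)
C(R, s) = -60 + R**2 + 11*R (C(R, s) = R**2 - 4*R - 4*15 + R*15 = R**2 - 4*R - 60 + 15*R = -60 + R**2 + 11*R)
-1*(-2)*70 + C(6, 1) = -1*(-2)*70 + (-60 + 6**2 + 11*6) = 2*70 + (-60 + 36 + 66) = 140 + 42 = 182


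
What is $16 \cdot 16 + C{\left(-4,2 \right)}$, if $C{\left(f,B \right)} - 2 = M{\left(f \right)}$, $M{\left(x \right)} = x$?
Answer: $254$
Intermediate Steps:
$C{\left(f,B \right)} = 2 + f$
$16 \cdot 16 + C{\left(-4,2 \right)} = 16 \cdot 16 + \left(2 - 4\right) = 256 - 2 = 254$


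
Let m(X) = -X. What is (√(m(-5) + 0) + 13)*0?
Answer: 0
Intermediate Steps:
(√(m(-5) + 0) + 13)*0 = (√(-1*(-5) + 0) + 13)*0 = (√(5 + 0) + 13)*0 = (√5 + 13)*0 = (13 + √5)*0 = 0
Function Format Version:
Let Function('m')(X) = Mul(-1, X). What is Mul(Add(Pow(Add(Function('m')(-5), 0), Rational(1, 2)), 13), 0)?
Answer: 0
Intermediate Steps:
Mul(Add(Pow(Add(Function('m')(-5), 0), Rational(1, 2)), 13), 0) = Mul(Add(Pow(Add(Mul(-1, -5), 0), Rational(1, 2)), 13), 0) = Mul(Add(Pow(Add(5, 0), Rational(1, 2)), 13), 0) = Mul(Add(Pow(5, Rational(1, 2)), 13), 0) = Mul(Add(13, Pow(5, Rational(1, 2))), 0) = 0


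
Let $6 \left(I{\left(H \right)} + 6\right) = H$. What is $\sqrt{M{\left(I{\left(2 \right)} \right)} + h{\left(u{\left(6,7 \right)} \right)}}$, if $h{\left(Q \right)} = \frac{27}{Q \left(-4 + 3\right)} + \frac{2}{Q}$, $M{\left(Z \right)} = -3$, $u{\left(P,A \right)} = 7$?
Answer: $\frac{i \sqrt{322}}{7} \approx 2.5635 i$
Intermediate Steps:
$I{\left(H \right)} = -6 + \frac{H}{6}$
$h{\left(Q \right)} = - \frac{25}{Q}$ ($h{\left(Q \right)} = \frac{27}{Q \left(-1\right)} + \frac{2}{Q} = \frac{27}{\left(-1\right) Q} + \frac{2}{Q} = 27 \left(- \frac{1}{Q}\right) + \frac{2}{Q} = - \frac{27}{Q} + \frac{2}{Q} = - \frac{25}{Q}$)
$\sqrt{M{\left(I{\left(2 \right)} \right)} + h{\left(u{\left(6,7 \right)} \right)}} = \sqrt{-3 - \frac{25}{7}} = \sqrt{- \frac{46}{7}} = \frac{i \sqrt{322}}{7}$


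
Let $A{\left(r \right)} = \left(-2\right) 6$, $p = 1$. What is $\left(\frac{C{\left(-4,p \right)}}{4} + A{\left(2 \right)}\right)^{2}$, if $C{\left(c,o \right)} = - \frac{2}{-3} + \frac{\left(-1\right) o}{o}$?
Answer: $\frac{21025}{144} \approx 146.01$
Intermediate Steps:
$A{\left(r \right)} = -12$
$C{\left(c,o \right)} = - \frac{1}{3}$ ($C{\left(c,o \right)} = \left(-2\right) \left(- \frac{1}{3}\right) - 1 = \frac{2}{3} - 1 = - \frac{1}{3}$)
$\left(\frac{C{\left(-4,p \right)}}{4} + A{\left(2 \right)}\right)^{2} = \left(- \frac{1}{3 \cdot 4} - 12\right)^{2} = \left(\left(- \frac{1}{3}\right) \frac{1}{4} - 12\right)^{2} = \left(- \frac{1}{12} - 12\right)^{2} = \left(- \frac{145}{12}\right)^{2} = \frac{21025}{144}$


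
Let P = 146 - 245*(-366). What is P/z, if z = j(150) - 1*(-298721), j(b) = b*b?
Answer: 89816/321221 ≈ 0.27961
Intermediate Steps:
j(b) = b²
z = 321221 (z = 150² - 1*(-298721) = 22500 + 298721 = 321221)
P = 89816 (P = 146 + 89670 = 89816)
P/z = 89816/321221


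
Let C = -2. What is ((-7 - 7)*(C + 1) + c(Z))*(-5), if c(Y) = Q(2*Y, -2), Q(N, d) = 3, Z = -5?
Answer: -85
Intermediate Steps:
c(Y) = 3
((-7 - 7)*(C + 1) + c(Z))*(-5) = ((-7 - 7)*(-2 + 1) + 3)*(-5) = (-14*(-1) + 3)*(-5) = (14 + 3)*(-5) = 17*(-5) = -85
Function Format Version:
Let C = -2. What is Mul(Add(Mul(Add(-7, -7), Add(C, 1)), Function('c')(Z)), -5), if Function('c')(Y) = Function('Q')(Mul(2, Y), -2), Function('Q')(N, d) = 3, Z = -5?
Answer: -85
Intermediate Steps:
Function('c')(Y) = 3
Mul(Add(Mul(Add(-7, -7), Add(C, 1)), Function('c')(Z)), -5) = Mul(Add(Mul(Add(-7, -7), Add(-2, 1)), 3), -5) = Mul(Add(Mul(-14, -1), 3), -5) = Mul(Add(14, 3), -5) = Mul(17, -5) = -85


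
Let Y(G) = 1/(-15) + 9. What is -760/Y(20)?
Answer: -5700/67 ≈ -85.075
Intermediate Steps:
Y(G) = 134/15 (Y(G) = -1/15 + 9 = 134/15)
-760/Y(20) = -760/134/15 = -760*15/134 = -5700/67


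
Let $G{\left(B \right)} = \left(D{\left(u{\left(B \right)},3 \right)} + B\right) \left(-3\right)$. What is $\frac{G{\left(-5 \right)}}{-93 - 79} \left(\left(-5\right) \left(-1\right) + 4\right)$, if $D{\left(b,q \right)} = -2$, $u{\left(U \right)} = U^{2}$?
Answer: $- \frac{189}{172} \approx -1.0988$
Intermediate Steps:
$G{\left(B \right)} = 6 - 3 B$ ($G{\left(B \right)} = \left(-2 + B\right) \left(-3\right) = 6 - 3 B$)
$\frac{G{\left(-5 \right)}}{-93 - 79} \left(\left(-5\right) \left(-1\right) + 4\right) = \frac{6 - -15}{-93 - 79} \left(\left(-5\right) \left(-1\right) + 4\right) = \frac{6 + 15}{-172} \left(5 + 4\right) = 21 \left(- \frac{1}{172}\right) 9 = \left(- \frac{21}{172}\right) 9 = - \frac{189}{172}$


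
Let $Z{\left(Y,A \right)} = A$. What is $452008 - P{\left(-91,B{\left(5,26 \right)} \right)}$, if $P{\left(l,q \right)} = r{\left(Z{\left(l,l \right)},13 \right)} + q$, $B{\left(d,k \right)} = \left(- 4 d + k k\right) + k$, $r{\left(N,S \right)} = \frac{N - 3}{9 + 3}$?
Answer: $\frac{2708003}{6} \approx 4.5133 \cdot 10^{5}$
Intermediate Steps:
$r{\left(N,S \right)} = - \frac{1}{4} + \frac{N}{12}$ ($r{\left(N,S \right)} = \frac{-3 + N}{12} = \left(-3 + N\right) \frac{1}{12} = - \frac{1}{4} + \frac{N}{12}$)
$B{\left(d,k \right)} = k + k^{2} - 4 d$ ($B{\left(d,k \right)} = \left(- 4 d + k^{2}\right) + k = \left(k^{2} - 4 d\right) + k = k + k^{2} - 4 d$)
$P{\left(l,q \right)} = - \frac{1}{4} + q + \frac{l}{12}$ ($P{\left(l,q \right)} = \left(- \frac{1}{4} + \frac{l}{12}\right) + q = - \frac{1}{4} + q + \frac{l}{12}$)
$452008 - P{\left(-91,B{\left(5,26 \right)} \right)} = 452008 - \left(- \frac{1}{4} + \left(26 + 26^{2} - 20\right) + \frac{1}{12} \left(-91\right)\right) = 452008 - \left(- \frac{1}{4} + \left(26 + 676 - 20\right) - \frac{91}{12}\right) = 452008 - \left(- \frac{1}{4} + 682 - \frac{91}{12}\right) = 452008 - \frac{4045}{6} = \frac{2708003}{6}$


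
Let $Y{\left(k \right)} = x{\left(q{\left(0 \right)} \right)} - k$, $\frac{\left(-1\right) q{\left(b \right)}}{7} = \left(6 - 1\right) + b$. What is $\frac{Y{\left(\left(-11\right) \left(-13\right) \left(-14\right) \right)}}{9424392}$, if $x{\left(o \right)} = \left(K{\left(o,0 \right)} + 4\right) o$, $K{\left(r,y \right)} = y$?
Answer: $\frac{931}{4712196} \approx 0.00019757$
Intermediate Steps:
$q{\left(b \right)} = -35 - 7 b$ ($q{\left(b \right)} = - 7 \left(\left(6 - 1\right) + b\right) = - 7 \left(5 + b\right) = -35 - 7 b$)
$x{\left(o \right)} = 4 o$ ($x{\left(o \right)} = \left(0 + 4\right) o = 4 o$)
$Y{\left(k \right)} = -140 - k$ ($Y{\left(k \right)} = 4 \left(-35 - 0\right) - k = 4 \left(-35 + 0\right) - k = 4 \left(-35\right) - k = -140 - k$)
$\frac{Y{\left(\left(-11\right) \left(-13\right) \left(-14\right) \right)}}{9424392} = \frac{-140 - \left(-11\right) \left(-13\right) \left(-14\right)}{9424392} = \left(-140 - 143 \left(-14\right)\right) \frac{1}{9424392} = \left(-140 - -2002\right) \frac{1}{9424392} = \left(-140 + 2002\right) \frac{1}{9424392} = 1862 \cdot \frac{1}{9424392} = \frac{931}{4712196}$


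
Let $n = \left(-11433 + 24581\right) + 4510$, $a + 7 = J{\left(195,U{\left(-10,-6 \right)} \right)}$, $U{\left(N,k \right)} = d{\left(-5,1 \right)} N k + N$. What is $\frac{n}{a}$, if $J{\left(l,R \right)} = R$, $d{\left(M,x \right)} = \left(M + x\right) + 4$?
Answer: $- \frac{17658}{17} \approx -1038.7$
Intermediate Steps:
$d{\left(M,x \right)} = 4 + M + x$
$U{\left(N,k \right)} = N$ ($U{\left(N,k \right)} = \left(4 - 5 + 1\right) N k + N = 0 N k + N = 0 k + N = 0 + N = N$)
$a = -17$ ($a = -7 - 10 = -17$)
$n = 17658$ ($n = 13148 + 4510 = 17658$)
$\frac{n}{a} = \frac{17658}{-17} = 17658 \left(- \frac{1}{17}\right) = - \frac{17658}{17}$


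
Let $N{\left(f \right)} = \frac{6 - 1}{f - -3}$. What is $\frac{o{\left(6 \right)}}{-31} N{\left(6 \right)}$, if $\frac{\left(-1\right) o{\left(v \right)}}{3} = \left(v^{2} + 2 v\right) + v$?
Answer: $\frac{90}{31} \approx 2.9032$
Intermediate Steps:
$o{\left(v \right)} = - 9 v - 3 v^{2}$ ($o{\left(v \right)} = - 3 \left(\left(v^{2} + 2 v\right) + v\right) = - 3 \left(v^{2} + 3 v\right) = - 9 v - 3 v^{2}$)
$N{\left(f \right)} = \frac{5}{3 + f}$ ($N{\left(f \right)} = \frac{5}{f + 3} = \frac{5}{3 + f}$)
$\frac{o{\left(6 \right)}}{-31} N{\left(6 \right)} = \frac{\left(-3\right) 6 \left(3 + 6\right)}{-31} \frac{5}{3 + 6} = \left(-3\right) 6 \cdot 9 \left(- \frac{1}{31}\right) \frac{5}{9} = \left(-162\right) \left(- \frac{1}{31}\right) 5 \cdot \frac{1}{9} = \frac{162}{31} \cdot \frac{5}{9} = \frac{90}{31}$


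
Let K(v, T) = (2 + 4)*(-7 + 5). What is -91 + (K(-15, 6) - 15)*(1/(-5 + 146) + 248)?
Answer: -318998/47 ≈ -6787.2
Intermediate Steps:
K(v, T) = -12 (K(v, T) = 6*(-2) = -12)
-91 + (K(-15, 6) - 15)*(1/(-5 + 146) + 248) = -91 + (-12 - 15)*(1/(-5 + 146) + 248) = -91 - 27*(1/141 + 248) = -91 - 27*34969/141 = -91 - 314721/47 = -318998/47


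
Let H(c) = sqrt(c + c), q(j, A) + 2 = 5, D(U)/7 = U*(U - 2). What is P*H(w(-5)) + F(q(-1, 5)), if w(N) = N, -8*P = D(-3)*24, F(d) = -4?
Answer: -4 - 315*I*sqrt(10) ≈ -4.0 - 996.12*I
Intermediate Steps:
D(U) = 7*U*(-2 + U) (D(U) = 7*(U*(U - 2)) = 7*(U*(-2 + U)) = 7*U*(-2 + U))
q(j, A) = 3 (q(j, A) = -2 + 5 = 3)
P = -315 (P = -7*(-3)*(-2 - 3)*24/8 = -7*(-3)*(-5)*24/8 = -105*24/8 = -1/8*2520 = -315)
H(c) = sqrt(2)*sqrt(c) (H(c) = sqrt(2*c) = sqrt(2)*sqrt(c))
P*H(w(-5)) + F(q(-1, 5)) = -315*sqrt(2)*sqrt(-5) - 4 = -315*sqrt(2)*I*sqrt(5) - 4 = -315*I*sqrt(10) - 4 = -4 - 315*I*sqrt(10)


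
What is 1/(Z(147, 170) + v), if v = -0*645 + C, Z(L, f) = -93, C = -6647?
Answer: -1/6740 ≈ -0.00014837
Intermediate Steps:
v = -6647 (v = -0*645 - 6647 = -1*0 - 6647 = 0 - 6647 = -6647)
1/(Z(147, 170) + v) = 1/(-93 - 6647) = 1/(-6740) = -1/6740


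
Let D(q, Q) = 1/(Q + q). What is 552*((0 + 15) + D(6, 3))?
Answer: 25024/3 ≈ 8341.3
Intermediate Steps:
552*((0 + 15) + D(6, 3)) = 552*((0 + 15) + 1/(3 + 6)) = 552*(15 + 1/9) = 552*(136/9) = 25024/3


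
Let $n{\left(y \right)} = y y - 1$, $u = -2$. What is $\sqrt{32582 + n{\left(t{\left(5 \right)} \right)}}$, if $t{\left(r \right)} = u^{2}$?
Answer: $\sqrt{32597} \approx 180.55$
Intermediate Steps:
$t{\left(r \right)} = 4$ ($t{\left(r \right)} = \left(-2\right)^{2} = 4$)
$n{\left(y \right)} = -1 + y^{2}$ ($n{\left(y \right)} = y^{2} - 1 = -1 + y^{2}$)
$\sqrt{32582 + n{\left(t{\left(5 \right)} \right)}} = \sqrt{32582 - \left(1 - 4^{2}\right)} = \sqrt{32582 + \left(-1 + 16\right)} = \sqrt{32582 + 15} = \sqrt{32597}$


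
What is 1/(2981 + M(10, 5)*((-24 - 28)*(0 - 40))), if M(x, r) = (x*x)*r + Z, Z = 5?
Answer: 1/1053381 ≈ 9.4932e-7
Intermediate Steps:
M(x, r) = 5 + r*x² (M(x, r) = (x*x)*r + 5 = x²*r + 5 = r*x² + 5 = 5 + r*x²)
1/(2981 + M(10, 5)*((-24 - 28)*(0 - 40))) = 1/(2981 + (5 + 5*10²)*((-24 - 28)*(0 - 40))) = 1/(2981 + (5 + 5*100)*(-52*(-40))) = 1/(2981 + (5 + 500)*2080) = 1/(2981 + 505*2080) = 1/(2981 + 1050400) = 1/1053381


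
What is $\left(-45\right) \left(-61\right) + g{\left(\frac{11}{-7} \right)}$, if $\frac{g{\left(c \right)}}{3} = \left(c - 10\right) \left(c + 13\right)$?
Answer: $\frac{115065}{49} \approx 2348.3$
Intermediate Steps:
$g{\left(c \right)} = 3 \left(-10 + c\right) \left(13 + c\right)$ ($g{\left(c \right)} = 3 \left(c - 10\right) \left(c + 13\right) = 3 \left(-10 + c\right) \left(13 + c\right)$)
$\left(-45\right) \left(-61\right) + g{\left(\frac{11}{-7} \right)} = \left(-45\right) \left(-61\right) + \left(-390 + 3 \left(\frac{11}{-7}\right)^{2} + 9 \frac{11}{-7}\right) = 2745 + \left(-390 + 3 \left(11 \left(- \frac{1}{7}\right)\right)^{2} + 9 \cdot 11 \left(- \frac{1}{7}\right)\right) = 2745 + \left(-390 + 3 \left(- \frac{11}{7}\right)^{2} + 9 \left(- \frac{11}{7}\right)\right) = 2745 - \frac{19440}{49} = \frac{115065}{49}$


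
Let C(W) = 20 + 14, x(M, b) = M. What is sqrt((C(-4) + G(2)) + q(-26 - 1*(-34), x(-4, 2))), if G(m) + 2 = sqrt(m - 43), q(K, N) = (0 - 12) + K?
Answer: sqrt(28 + I*sqrt(41)) ≈ 5.3255 + 0.60117*I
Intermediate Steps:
q(K, N) = -12 + K
G(m) = -2 + sqrt(-43 + m) (G(m) = -2 + sqrt(m - 43) = -2 + sqrt(-43 + m))
C(W) = 34
sqrt((C(-4) + G(2)) + q(-26 - 1*(-34), x(-4, 2))) = sqrt((34 + (-2 + sqrt(-43 + 2))) + (-12 + (-26 - 1*(-34)))) = sqrt((34 + (-2 + sqrt(-41))) + (-12 + (-26 + 34))) = sqrt((34 + (-2 + I*sqrt(41))) + (-12 + 8)) = sqrt((32 + I*sqrt(41)) - 4) = sqrt(28 + I*sqrt(41))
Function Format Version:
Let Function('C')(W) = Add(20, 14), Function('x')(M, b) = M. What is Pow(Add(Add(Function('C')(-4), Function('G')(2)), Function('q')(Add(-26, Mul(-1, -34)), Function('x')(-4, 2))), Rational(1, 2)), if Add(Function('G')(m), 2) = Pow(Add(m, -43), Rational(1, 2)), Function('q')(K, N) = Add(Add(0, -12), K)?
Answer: Pow(Add(28, Mul(I, Pow(41, Rational(1, 2)))), Rational(1, 2)) ≈ Add(5.3255, Mul(0.60117, I))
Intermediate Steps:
Function('q')(K, N) = Add(-12, K)
Function('G')(m) = Add(-2, Pow(Add(-43, m), Rational(1, 2))) (Function('G')(m) = Add(-2, Pow(Add(m, -43), Rational(1, 2))) = Add(-2, Pow(Add(-43, m), Rational(1, 2))))
Function('C')(W) = 34
Pow(Add(Add(Function('C')(-4), Function('G')(2)), Function('q')(Add(-26, Mul(-1, -34)), Function('x')(-4, 2))), Rational(1, 2)) = Pow(Add(Add(34, Add(-2, Pow(Add(-43, 2), Rational(1, 2)))), Add(-12, Add(-26, Mul(-1, -34)))), Rational(1, 2)) = Pow(Add(Add(34, Add(-2, Pow(-41, Rational(1, 2)))), Add(-12, Add(-26, 34))), Rational(1, 2)) = Pow(Add(Add(34, Add(-2, Mul(I, Pow(41, Rational(1, 2))))), Add(-12, 8)), Rational(1, 2)) = Pow(Add(Add(32, Mul(I, Pow(41, Rational(1, 2)))), -4), Rational(1, 2)) = Pow(Add(28, Mul(I, Pow(41, Rational(1, 2)))), Rational(1, 2))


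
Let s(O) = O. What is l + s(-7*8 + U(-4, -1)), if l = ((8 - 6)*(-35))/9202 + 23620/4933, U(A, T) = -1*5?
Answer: -1275997748/22696733 ≈ -56.219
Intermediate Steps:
U(A, T) = -5
l = 108502965/22696733 (l = (2*(-35))*(1/9202) + 23620*(1/4933) = -70*1/9202 + 23620/4933 = -35/4601 + 23620/4933 = 108502965/22696733 ≈ 4.7806)
l + s(-7*8 + U(-4, -1)) = 108502965/22696733 + (-7*8 - 5) = 108502965/22696733 + (-56 - 5) = 108502965/22696733 - 61 = -1275997748/22696733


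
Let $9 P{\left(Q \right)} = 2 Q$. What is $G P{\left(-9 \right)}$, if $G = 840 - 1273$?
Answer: $866$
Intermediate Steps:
$P{\left(Q \right)} = \frac{2 Q}{9}$
$G = -433$ ($G = 840 - 1273 = -433$)
$G P{\left(-9 \right)} = - 433 \cdot \frac{2}{9} \left(-9\right) = \left(-433\right) \left(-2\right) = 866$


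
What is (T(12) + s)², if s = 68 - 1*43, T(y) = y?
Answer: 1369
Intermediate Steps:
s = 25 (s = 68 - 43 = 25)
(T(12) + s)² = (12 + 25)² = 37² = 1369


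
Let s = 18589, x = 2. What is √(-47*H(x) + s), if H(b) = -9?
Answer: 14*√97 ≈ 137.88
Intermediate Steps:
√(-47*H(x) + s) = √(-47*(-9) + 18589) = √(423 + 18589) = √19012 = 14*√97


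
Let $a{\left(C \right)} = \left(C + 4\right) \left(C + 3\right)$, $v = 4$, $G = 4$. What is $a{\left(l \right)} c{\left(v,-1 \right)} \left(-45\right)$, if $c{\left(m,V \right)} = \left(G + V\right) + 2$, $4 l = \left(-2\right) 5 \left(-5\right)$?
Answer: $- \frac{230175}{4} \approx -57544.0$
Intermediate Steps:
$l = \frac{25}{2}$ ($l = \frac{\left(-2\right) 5 \left(-5\right)}{4} = \frac{\left(-10\right) \left(-5\right)}{4} = \frac{1}{4} \cdot 50 = \frac{25}{2} \approx 12.5$)
$c{\left(m,V \right)} = 6 + V$ ($c{\left(m,V \right)} = \left(4 + V\right) + 2 = 6 + V$)
$a{\left(C \right)} = \left(3 + C\right) \left(4 + C\right)$ ($a{\left(C \right)} = \left(4 + C\right) \left(3 + C\right) = \left(3 + C\right) \left(4 + C\right)$)
$a{\left(l \right)} c{\left(v,-1 \right)} \left(-45\right) = \left(12 + \left(\frac{25}{2}\right)^{2} + 7 \cdot \frac{25}{2}\right) \left(6 - 1\right) \left(-45\right) = \left(12 + \frac{625}{4} + \frac{175}{2}\right) 5 \left(-45\right) = \frac{1023}{4} \cdot 5 \left(-45\right) = \frac{5115}{4} \left(-45\right) = - \frac{230175}{4}$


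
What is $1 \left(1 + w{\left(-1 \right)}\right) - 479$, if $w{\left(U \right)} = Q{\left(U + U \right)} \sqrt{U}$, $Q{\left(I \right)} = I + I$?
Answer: $-478 - 4 i \approx -478.0 - 4.0 i$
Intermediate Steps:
$Q{\left(I \right)} = 2 I$
$w{\left(U \right)} = 4 U^{\frac{3}{2}}$ ($w{\left(U \right)} = 2 \left(U + U\right) \sqrt{U} = 2 \cdot 2 U \sqrt{U} = 4 U \sqrt{U} = 4 U^{\frac{3}{2}}$)
$1 \left(1 + w{\left(-1 \right)}\right) - 479 = 1 \left(1 + 4 \left(-1\right)^{\frac{3}{2}}\right) - 479 = 1 \left(1 + 4 \left(- i\right)\right) - 479 = 1 \left(1 - 4 i\right) - 479 = \left(1 - 4 i\right) - 479 = -478 - 4 i$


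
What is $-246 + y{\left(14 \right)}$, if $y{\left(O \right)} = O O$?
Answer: $-50$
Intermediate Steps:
$y{\left(O \right)} = O^{2}$
$-246 + y{\left(14 \right)} = -246 + 14^{2} = -246 + 196 = -50$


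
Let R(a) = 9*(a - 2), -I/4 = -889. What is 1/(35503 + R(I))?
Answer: 1/67489 ≈ 1.4817e-5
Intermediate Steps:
I = 3556 (I = -4*(-889) = 3556)
R(a) = -18 + 9*a (R(a) = 9*(-2 + a) = -18 + 9*a)
1/(35503 + R(I)) = 1/(35503 + (-18 + 9*3556)) = 1/(35503 + (-18 + 32004)) = 1/(35503 + 31986) = 1/67489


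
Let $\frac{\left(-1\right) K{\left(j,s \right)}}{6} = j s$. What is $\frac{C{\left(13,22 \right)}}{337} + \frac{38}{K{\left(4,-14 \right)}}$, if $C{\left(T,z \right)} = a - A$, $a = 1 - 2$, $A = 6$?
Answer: $\frac{5227}{56616} \approx 0.092324$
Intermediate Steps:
$a = -1$ ($a = 1 - 2 = -1$)
$C{\left(T,z \right)} = -7$ ($C{\left(T,z \right)} = -1 - 6 = -7$)
$K{\left(j,s \right)} = - 6 j s$
$\frac{C{\left(13,22 \right)}}{337} + \frac{38}{K{\left(4,-14 \right)}} = - \frac{7}{337} + \frac{38}{\left(-6\right) 4 \left(-14\right)} = \left(-7\right) \frac{1}{337} + \frac{38}{336} = - \frac{7}{337} + 38 \cdot \frac{1}{336} = - \frac{7}{337} + \frac{19}{168} = \frac{5227}{56616}$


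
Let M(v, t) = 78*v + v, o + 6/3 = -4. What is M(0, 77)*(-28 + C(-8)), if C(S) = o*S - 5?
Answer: 0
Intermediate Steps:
o = -6 (o = -2 - 4 = -6)
M(v, t) = 79*v
C(S) = -5 - 6*S (C(S) = -6*S - 5 = -5 - 6*S)
M(0, 77)*(-28 + C(-8)) = (79*0)*(-28 + (-5 - 6*(-8))) = 0*(-28 + (-5 + 48)) = 0*(-28 + 43) = 0*15 = 0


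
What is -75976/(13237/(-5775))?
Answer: 62680200/1891 ≈ 33147.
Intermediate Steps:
-75976/(13237/(-5775)) = -75976/(13237*(-1/5775)) = -75976/(-1891/825) = -75976*(-825/1891) = 62680200/1891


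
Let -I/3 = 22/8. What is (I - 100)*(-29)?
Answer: 12557/4 ≈ 3139.3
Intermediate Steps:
I = -33/4 (I = -66/8 = -3*11/4 = -33/4 ≈ -8.2500)
(I - 100)*(-29) = (-33/4 - 100)*(-29) = -433/4*(-29) = 12557/4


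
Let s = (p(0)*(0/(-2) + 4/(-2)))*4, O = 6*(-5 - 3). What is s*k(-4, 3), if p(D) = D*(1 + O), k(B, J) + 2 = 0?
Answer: 0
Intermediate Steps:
O = -48 (O = 6*(-8) = -48)
k(B, J) = -2 (k(B, J) = -2 + 0 = -2)
p(D) = -47*D (p(D) = D*(1 - 48) = D*(-47) = -47*D)
s = 0 (s = ((-47*0)*(0/(-2) + 4/(-2)))*4 = (0*(0*(-½) + 4*(-½)))*4 = (0*(0 - 2))*4 = (0*(-2))*4 = 0*4 = 0)
s*k(-4, 3) = 0*(-2) = 0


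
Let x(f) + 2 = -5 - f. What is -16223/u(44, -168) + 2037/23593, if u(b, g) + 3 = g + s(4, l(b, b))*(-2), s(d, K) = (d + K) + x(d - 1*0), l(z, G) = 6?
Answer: 383093492/3987217 ≈ 96.080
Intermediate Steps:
x(f) = -7 - f (x(f) = -2 + (-5 - f) = -7 - f)
s(d, K) = -7 + K (s(d, K) = (d + K) + (-7 - (d - 1*0)) = (K + d) + (-7 - (d + 0)) = (K + d) + (-7 - d) = -7 + K)
u(b, g) = -1 + g (u(b, g) = -3 + (g + (-7 + 6)*(-2)) = -3 + (g - 1*(-2)) = -3 + (g + 2) = -3 + (2 + g) = -1 + g)
-16223/u(44, -168) + 2037/23593 = -16223/(-1 - 168) + 2037/23593 = -16223/(-169) + 2037*(1/23593) = -16223*(-1/169) + 2037/23593 = 16223/169 + 2037/23593 = 383093492/3987217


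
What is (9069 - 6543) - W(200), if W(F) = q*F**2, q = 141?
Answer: -5637474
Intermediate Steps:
W(F) = 141*F**2
(9069 - 6543) - W(200) = (9069 - 6543) - 141*200**2 = 2526 - 141*40000 = 2526 - 1*5640000 = 2526 - 5640000 = -5637474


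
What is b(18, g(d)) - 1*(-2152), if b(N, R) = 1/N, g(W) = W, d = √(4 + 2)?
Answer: 38737/18 ≈ 2152.1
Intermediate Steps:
d = √6 ≈ 2.4495
b(18, g(d)) - 1*(-2152) = 1/18 - 1*(-2152) = 1/18 + 2152 = 38737/18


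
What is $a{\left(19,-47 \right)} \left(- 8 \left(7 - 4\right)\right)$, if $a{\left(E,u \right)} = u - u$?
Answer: $0$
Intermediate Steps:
$a{\left(E,u \right)} = 0$
$a{\left(19,-47 \right)} \left(- 8 \left(7 - 4\right)\right) = 0 \left(- 8 \left(7 - 4\right)\right) = 0 \left(\left(-8\right) 3\right) = 0 \left(-24\right) = 0$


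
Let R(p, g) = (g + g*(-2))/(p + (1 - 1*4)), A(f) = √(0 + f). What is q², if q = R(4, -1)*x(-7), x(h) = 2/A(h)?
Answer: -4/7 ≈ -0.57143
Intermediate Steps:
A(f) = √f
R(p, g) = -g/(-3 + p) (R(p, g) = (g - 2*g)/(p + (1 - 4)) = (-g)/(p - 3) = (-g)/(-3 + p) = -g/(-3 + p))
x(h) = 2/√h (x(h) = 2/(√h) = 2/√h)
q = -2*I*√7/7 (q = (-1*(-1)/(-3 + 4))*(2/√(-7)) = (-1*(-1)/1)*(2*(-I*√7/7)) = (-1*(-1)*1)*(-2*I*√7/7) = 1*(-2*I*√7/7) = -2*I*√7/7 ≈ -0.75593*I)
q² = (-2*I*√7/7)² = -4/7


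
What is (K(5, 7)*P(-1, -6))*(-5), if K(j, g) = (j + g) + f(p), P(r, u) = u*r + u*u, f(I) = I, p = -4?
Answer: -1680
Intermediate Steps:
P(r, u) = u**2 + r*u (P(r, u) = r*u + u**2 = u**2 + r*u)
K(j, g) = -4 + g + j (K(j, g) = (j + g) - 4 = (g + j) - 4 = -4 + g + j)
(K(5, 7)*P(-1, -6))*(-5) = ((-4 + 7 + 5)*(-6*(-1 - 6)))*(-5) = (8*(-6*(-7)))*(-5) = (8*42)*(-5) = 336*(-5) = -1680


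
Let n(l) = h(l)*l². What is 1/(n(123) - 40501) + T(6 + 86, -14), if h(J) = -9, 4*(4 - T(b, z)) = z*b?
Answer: 57591811/176662 ≈ 326.00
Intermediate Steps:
T(b, z) = 4 - b*z/4 (T(b, z) = 4 - z*b/4 = 4 - b*z/4)
n(l) = -9*l²
1/(n(123) - 40501) + T(6 + 86, -14) = 1/(-9*123² - 40501) + (4 - ¼*(6 + 86)*(-14)) = 1/(-9*15129 - 40501) + (4 - ¼*92*(-14)) = 1/(-136161 - 40501) + (4 + 322) = 1/(-176662) + 326 = -1/176662 + 326 = 57591811/176662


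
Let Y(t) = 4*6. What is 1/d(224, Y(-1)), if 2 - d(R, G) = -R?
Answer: 1/226 ≈ 0.0044248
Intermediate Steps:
Y(t) = 24
d(R, G) = 2 + R (d(R, G) = 2 - (-1)*R = 2 + R)
1/d(224, Y(-1)) = 1/(2 + 224) = 1/226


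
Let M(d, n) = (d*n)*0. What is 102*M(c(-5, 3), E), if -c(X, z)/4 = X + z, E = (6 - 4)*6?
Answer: 0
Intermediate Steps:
E = 12 (E = 2*6 = 12)
c(X, z) = -4*X - 4*z (c(X, z) = -4*(X + z) = -4*X - 4*z)
M(d, n) = 0
102*M(c(-5, 3), E) = 102*0 = 0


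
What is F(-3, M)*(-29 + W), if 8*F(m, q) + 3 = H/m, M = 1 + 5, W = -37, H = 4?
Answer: 143/4 ≈ 35.750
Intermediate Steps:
M = 6
F(m, q) = -3/8 + 1/(2*m) (F(m, q) = -3/8 + (4/m)/8 = -3/8 + 1/(2*m))
F(-3, M)*(-29 + W) = ((1/8)*(4 - 3*(-3))/(-3))*(-29 - 37) = ((1/8)*(-1/3)*(4 + 9))*(-66) = ((1/8)*(-1/3)*13)*(-66) = -13/24*(-66) = 143/4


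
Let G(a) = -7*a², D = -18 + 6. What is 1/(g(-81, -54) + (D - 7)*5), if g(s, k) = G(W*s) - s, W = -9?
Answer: -1/3720101 ≈ -2.6881e-7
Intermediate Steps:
D = -12
g(s, k) = -s - 567*s² (g(s, k) = -7*81*s² - s = -567*s² - s = -s - 567*s²)
1/(g(-81, -54) + (D - 7)*5) = 1/(-81*(-1 - 567*(-81)) + (-12 - 7)*5) = 1/(-81*(-1 + 45927) - 19*5) = 1/(-81*45926 - 95) = 1/(-3720006 - 95) = 1/(-3720101) = -1/3720101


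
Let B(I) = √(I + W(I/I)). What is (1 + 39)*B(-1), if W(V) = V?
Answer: 0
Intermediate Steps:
B(I) = √(1 + I) (B(I) = √(I + I/I) = √(I + 1) = √(1 + I))
(1 + 39)*B(-1) = (1 + 39)*√(1 - 1) = 40*√0 = 40*0 = 0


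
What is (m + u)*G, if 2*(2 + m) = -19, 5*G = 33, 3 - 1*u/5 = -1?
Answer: 561/10 ≈ 56.100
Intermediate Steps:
u = 20 (u = 15 - 5*(-1) = 15 + 5 = 20)
G = 33/5 (G = (1/5)*33 = 33/5 ≈ 6.6000)
m = -23/2 (m = -2 + (1/2)*(-19) = -2 - 19/2 = -23/2 ≈ -11.500)
(m + u)*G = (-23/2 + 20)*(33/5) = (17/2)*(33/5) = 561/10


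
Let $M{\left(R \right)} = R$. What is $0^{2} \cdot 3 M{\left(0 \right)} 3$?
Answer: $0$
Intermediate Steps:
$0^{2} \cdot 3 M{\left(0 \right)} 3 = 0^{2} \cdot 3 \cdot 0 \cdot 3 = 0 \cdot 0 \cdot 3 = 0 \cdot 0 = 0$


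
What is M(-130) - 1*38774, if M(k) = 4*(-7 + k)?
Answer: -39322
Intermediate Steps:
M(k) = -28 + 4*k
M(-130) - 1*38774 = (-28 + 4*(-130)) - 1*38774 = (-28 - 520) - 38774 = -548 - 38774 = -39322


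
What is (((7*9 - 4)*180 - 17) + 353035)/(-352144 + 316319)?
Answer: -363638/35825 ≈ -10.150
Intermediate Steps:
(((7*9 - 4)*180 - 17) + 353035)/(-352144 + 316319) = (((63 - 4)*180 - 17) + 353035)/(-35825) = ((59*180 - 17) + 353035)*(-1/35825) = ((10620 - 17) + 353035)*(-1/35825) = (10603 + 353035)*(-1/35825) = 363638*(-1/35825) = -363638/35825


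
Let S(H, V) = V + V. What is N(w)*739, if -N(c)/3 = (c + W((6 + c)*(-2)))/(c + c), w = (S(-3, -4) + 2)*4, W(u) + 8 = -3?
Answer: -25865/16 ≈ -1616.6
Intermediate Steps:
S(H, V) = 2*V
W(u) = -11 (W(u) = -8 - 3 = -11)
w = -24 (w = (2*(-4) + 2)*4 = (-8 + 2)*4 = -6*4 = -24)
N(c) = -3*(-11 + c)/(2*c) (N(c) = -3*(c - 11)/(c + c) = -3*(-11 + c)/(2*c))
N(w)*739 = ((3/2)*(11 - 1*(-24))/(-24))*739 = ((3/2)*(-1/24)*(11 + 24))*739 = ((3/2)*(-1/24)*35)*739 = -35/16*739 = -25865/16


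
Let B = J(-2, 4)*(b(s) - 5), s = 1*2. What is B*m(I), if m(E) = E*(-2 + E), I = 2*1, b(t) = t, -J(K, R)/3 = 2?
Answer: 0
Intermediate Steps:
J(K, R) = -6 (J(K, R) = -3*2 = -6)
s = 2
I = 2
B = 18 (B = -6*(2 - 5) = -6*(-3) = 18)
B*m(I) = 18*(2*(-2 + 2)) = 18*(2*0) = 18*0 = 0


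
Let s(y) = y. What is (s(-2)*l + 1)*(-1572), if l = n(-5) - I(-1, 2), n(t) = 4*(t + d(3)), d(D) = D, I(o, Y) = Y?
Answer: -33012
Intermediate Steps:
n(t) = 12 + 4*t (n(t) = 4*(t + 3) = 4*(3 + t) = 12 + 4*t)
l = -10 (l = (12 + 4*(-5)) - 1*2 = (12 - 20) - 2 = -8 - 2 = -10)
(s(-2)*l + 1)*(-1572) = (-2*(-10) + 1)*(-1572) = (20 + 1)*(-1572) = 21*(-1572) = -33012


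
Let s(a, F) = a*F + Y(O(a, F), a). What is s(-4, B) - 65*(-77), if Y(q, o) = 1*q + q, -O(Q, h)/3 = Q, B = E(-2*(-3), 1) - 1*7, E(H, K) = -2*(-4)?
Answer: 5025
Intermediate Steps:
E(H, K) = 8
B = 1 (B = 8 - 1*7 = 8 - 7 = 1)
O(Q, h) = -3*Q
Y(q, o) = 2*q (Y(q, o) = q + q = 2*q)
s(a, F) = -6*a + F*a (s(a, F) = a*F + 2*(-3*a) = F*a - 6*a = -6*a + F*a)
s(-4, B) - 65*(-77) = -4*(-6 + 1) - 65*(-77) = -4*(-5) + 5005 = 20 + 5005 = 5025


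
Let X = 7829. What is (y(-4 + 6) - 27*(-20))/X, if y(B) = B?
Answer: 542/7829 ≈ 0.069230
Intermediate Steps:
(y(-4 + 6) - 27*(-20))/X = ((-4 + 6) - 27*(-20))/7829 = (2 + 540)*(1/7829) = 542*(1/7829) = 542/7829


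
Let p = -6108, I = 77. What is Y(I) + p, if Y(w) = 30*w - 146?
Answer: -3944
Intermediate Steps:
Y(w) = -146 + 30*w
Y(I) + p = (-146 + 30*77) - 6108 = (-146 + 2310) - 6108 = 2164 - 6108 = -3944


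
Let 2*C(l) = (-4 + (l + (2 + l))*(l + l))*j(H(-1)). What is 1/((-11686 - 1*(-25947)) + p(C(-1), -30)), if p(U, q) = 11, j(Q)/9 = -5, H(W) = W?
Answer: 1/14272 ≈ 7.0067e-5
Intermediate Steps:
j(Q) = -45 (j(Q) = 9*(-5) = -45)
C(l) = 90 - 45*l*(2 + 2*l) (C(l) = ((-4 + (l + (2 + l))*(l + l))*(-45))/2 = ((-4 + (2 + 2*l)*(2*l))*(-45))/2 = ((-4 + 2*l*(2 + 2*l))*(-45))/2 = (180 - 90*l*(2 + 2*l))/2 = 90 - 45*l*(2 + 2*l))
1/((-11686 - 1*(-25947)) + p(C(-1), -30)) = 1/((-11686 - 1*(-25947)) + 11) = 1/((-11686 + 25947) + 11) = 1/(14261 + 11) = 1/14272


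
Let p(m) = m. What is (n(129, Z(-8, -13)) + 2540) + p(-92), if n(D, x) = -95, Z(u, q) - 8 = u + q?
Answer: 2353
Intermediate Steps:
Z(u, q) = 8 + q + u (Z(u, q) = 8 + (u + q) = 8 + (q + u) = 8 + q + u)
(n(129, Z(-8, -13)) + 2540) + p(-92) = (-95 + 2540) - 92 = 2445 - 92 = 2353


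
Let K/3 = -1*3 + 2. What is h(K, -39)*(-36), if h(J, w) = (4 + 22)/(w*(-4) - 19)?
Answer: -936/137 ≈ -6.8321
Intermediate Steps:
K = -3 (K = 3*(-1*3 + 2) = 3*(-3 + 2) = 3*(-1) = -3)
h(J, w) = 26/(-19 - 4*w) (h(J, w) = 26/(-4*w - 19) = 26/(-19 - 4*w))
h(K, -39)*(-36) = -26/(19 + 4*(-39))*(-36) = -26/(19 - 156)*(-36) = -26/(-137)*(-36) = -26*(-1/137)*(-36) = (26/137)*(-36) = -936/137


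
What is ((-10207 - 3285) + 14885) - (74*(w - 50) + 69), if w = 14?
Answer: 3988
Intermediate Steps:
((-10207 - 3285) + 14885) - (74*(w - 50) + 69) = ((-10207 - 3285) + 14885) - (74*(14 - 50) + 69) = (-13492 + 14885) - (74*(-36) + 69) = 1393 - (-2664 + 69) = 1393 - 1*(-2595) = 1393 + 2595 = 3988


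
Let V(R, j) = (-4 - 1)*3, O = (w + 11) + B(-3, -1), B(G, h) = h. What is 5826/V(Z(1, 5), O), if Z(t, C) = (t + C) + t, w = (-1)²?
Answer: -1942/5 ≈ -388.40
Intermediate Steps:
w = 1
O = 11 (O = (1 + 11) - 1 = 12 - 1 = 11)
Z(t, C) = C + 2*t (Z(t, C) = (C + t) + t = C + 2*t)
V(R, j) = -15 (V(R, j) = -5*3 = -15)
5826/V(Z(1, 5), O) = 5826/(-15) = 5826*(-1/15) = -1942/5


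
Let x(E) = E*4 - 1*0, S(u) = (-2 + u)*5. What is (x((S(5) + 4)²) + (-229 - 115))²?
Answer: 1210000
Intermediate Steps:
S(u) = -10 + 5*u
x(E) = 4*E (x(E) = 4*E + 0 = 4*E)
(x((S(5) + 4)²) + (-229 - 115))² = (4*((-10 + 5*5) + 4)² + (-229 - 115))² = (4*((-10 + 25) + 4)² - 344)² = (4*(15 + 4)² - 344)² = (4*19² - 344)² = (4*361 - 344)² = (1444 - 344)² = 1100² = 1210000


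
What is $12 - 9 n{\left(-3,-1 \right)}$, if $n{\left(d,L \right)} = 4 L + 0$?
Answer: $48$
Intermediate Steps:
$n{\left(d,L \right)} = 4 L$
$12 - 9 n{\left(-3,-1 \right)} = 12 - 9 \cdot 4 \left(-1\right) = 12 - -36 = 12 + 36 = 48$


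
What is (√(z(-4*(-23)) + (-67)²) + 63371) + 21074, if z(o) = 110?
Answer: 84445 + 3*√511 ≈ 84513.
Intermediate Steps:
(√(z(-4*(-23)) + (-67)²) + 63371) + 21074 = (√(110 + (-67)²) + 63371) + 21074 = (√(110 + 4489) + 63371) + 21074 = (√4599 + 63371) + 21074 = (3*√511 + 63371) + 21074 = (63371 + 3*√511) + 21074 = 84445 + 3*√511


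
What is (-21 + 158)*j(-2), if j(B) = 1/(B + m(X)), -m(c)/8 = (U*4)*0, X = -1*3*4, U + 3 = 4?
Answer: -137/2 ≈ -68.500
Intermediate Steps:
U = 1 (U = -3 + 4 = 1)
X = -12 (X = -3*4 = -12)
m(c) = 0 (m(c) = -8*1*4*0 = -32*0 = -8*0 = 0)
j(B) = 1/B (j(B) = 1/(B + 0) = 1/B)
(-21 + 158)*j(-2) = (-21 + 158)/(-2) = 137*(-1/2) = -137/2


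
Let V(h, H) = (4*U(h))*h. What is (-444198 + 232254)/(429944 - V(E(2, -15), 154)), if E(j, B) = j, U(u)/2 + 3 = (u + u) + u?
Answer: -26493/53737 ≈ -0.49301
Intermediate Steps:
U(u) = -6 + 6*u (U(u) = -6 + 2*((u + u) + u) = -6 + 2*(2*u + u) = -6 + 2*(3*u) = -6 + 6*u)
V(h, H) = h*(-24 + 24*h) (V(h, H) = (4*(-6 + 6*h))*h = (-24 + 24*h)*h = h*(-24 + 24*h))
(-444198 + 232254)/(429944 - V(E(2, -15), 154)) = (-444198 + 232254)/(429944 - 24*2*(-1 + 2)) = -211944/(429944 - 24*2) = -211944/(429944 - 1*48) = -211944/(429944 - 48) = -211944/429896 = -211944*1/429896 = -26493/53737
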